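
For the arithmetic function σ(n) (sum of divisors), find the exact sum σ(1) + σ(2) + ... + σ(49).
Σ_{n ≤ 49} σ(n) = 1987

Compute σ(n) for each 1 ≤ n ≤ 49: σ(1) = 1, σ(2) = 3, σ(3) = 4, σ(4) = 7, σ(5) = 6, σ(6) = 12, σ(7) = 8, σ(8) = 15, σ(9) = 13, σ(10) = 18, σ(11) = 12, σ(12) = 28, σ(13) = 14, σ(14) = 24, σ(15) = 24, σ(16) = 31, σ(17) = 18, σ(18) = 39, σ(19) = 20, σ(20) = 42, σ(21) = 32, σ(22) = 36, σ(23) = 24, σ(24) = 60, σ(25) = 31, σ(26) = 42, σ(27) = 40, σ(28) = 56, σ(29) = 30, σ(30) = 72, σ(31) = 32, σ(32) = 63, σ(33) = 48, σ(34) = 54, σ(35) = 48, σ(36) = 91, σ(37) = 38, σ(38) = 60, σ(39) = 56, σ(40) = 90, σ(41) = 42, σ(42) = 96, σ(43) = 44, σ(44) = 84, σ(45) = 78, σ(46) = 72, σ(47) = 48, σ(48) = 124, σ(49) = 57. Summing all 49 values: 1987. (Average order: Σ_{n ≤ x} σ(n) ~ (π²/12) x². For x = 49, (π²/12)·49² ≈ 1974.74.)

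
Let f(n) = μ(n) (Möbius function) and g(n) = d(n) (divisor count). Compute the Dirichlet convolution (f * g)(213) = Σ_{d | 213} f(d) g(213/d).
(μ * d)(213) = 1

Divisors of 213: [1, 3, 71, 213]. For each d | 213:
  d = 1: μ(1) · d(213/1) = 1 · 4 = 4
  d = 3: μ(3) · d(213/3) = -1 · 2 = -2
  d = 71: μ(71) · d(213/71) = -1 · 2 = -2
  d = 213: μ(213) · d(213/213) = 1 · 1 = 1
Summing: (μ * d)(213) = 4 + -2 + -2 + 1 = 1.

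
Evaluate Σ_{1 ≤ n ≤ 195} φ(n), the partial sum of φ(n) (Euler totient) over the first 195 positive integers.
Σ_{n ≤ 195} φ(n) = 11614

Compute φ(n) for each 1 ≤ n ≤ 195: φ(1) = 1, φ(2) = 1, φ(3) = 2, φ(4) = 2, φ(5) = 4, φ(6) = 2, φ(7) = 6, φ(8) = 4, φ(9) = 6, φ(10) = 4, φ(11) = 10, φ(12) = 4, φ(13) = 12, φ(14) = 6, φ(15) = 8, φ(16) = 8, φ(17) = 16, φ(18) = 6, φ(19) = 18, φ(20) = 8, φ(21) = 12, φ(22) = 10, φ(23) = 22, φ(24) = 8, φ(25) = 20, φ(26) = 12, φ(27) = 18, φ(28) = 12, φ(29) = 28, φ(30) = 8, φ(31) = 30, φ(32) = 16, φ(33) = 20, φ(34) = 16, φ(35) = 24, φ(36) = 12, φ(37) = 36, φ(38) = 18, φ(39) = 24, φ(40) = 16, φ(41) = 40, φ(42) = 12, φ(43) = 42, φ(44) = 20, φ(45) = 24, φ(46) = 22, φ(47) = 46, φ(48) = 16, φ(49) = 42, φ(50) = 20, φ(51) = 32, φ(52) = 24, φ(53) = 52, φ(54) = 18, φ(55) = 40, φ(56) = 24, φ(57) = 36, φ(58) = 28, φ(59) = 58, φ(60) = 16, φ(61) = 60, φ(62) = 30, φ(63) = 36, φ(64) = 32, φ(65) = 48, φ(66) = 20, φ(67) = 66, φ(68) = 32, φ(69) = 44, φ(70) = 24, φ(71) = 70, φ(72) = 24, φ(73) = 72, φ(74) = 36, φ(75) = 40, φ(76) = 36, φ(77) = 60, φ(78) = 24, φ(79) = 78, φ(80) = 32, φ(81) = 54, φ(82) = 40, φ(83) = 82, φ(84) = 24, φ(85) = 64, φ(86) = 42, φ(87) = 56, φ(88) = 40, φ(89) = 88, φ(90) = 24, φ(91) = 72, φ(92) = 44, φ(93) = 60, φ(94) = 46, φ(95) = 72, φ(96) = 32, φ(97) = 96, φ(98) = 42, φ(99) = 60, φ(100) = 40, φ(101) = 100, φ(102) = 32, φ(103) = 102, φ(104) = 48, φ(105) = 48, φ(106) = 52, φ(107) = 106, φ(108) = 36, φ(109) = 108, φ(110) = 40, φ(111) = 72, φ(112) = 48, φ(113) = 112, φ(114) = 36, φ(115) = 88, φ(116) = 56, φ(117) = 72, φ(118) = 58, φ(119) = 96, φ(120) = 32, φ(121) = 110, φ(122) = 60, φ(123) = 80, φ(124) = 60, φ(125) = 100, φ(126) = 36, φ(127) = 126, φ(128) = 64, φ(129) = 84, φ(130) = 48, φ(131) = 130, φ(132) = 40, φ(133) = 108, φ(134) = 66, φ(135) = 72, φ(136) = 64, φ(137) = 136, φ(138) = 44, φ(139) = 138, φ(140) = 48, φ(141) = 92, φ(142) = 70, φ(143) = 120, φ(144) = 48, φ(145) = 112, φ(146) = 72, φ(147) = 84, φ(148) = 72, φ(149) = 148, φ(150) = 40, φ(151) = 150, φ(152) = 72, φ(153) = 96, φ(154) = 60, φ(155) = 120, φ(156) = 48, φ(157) = 156, φ(158) = 78, φ(159) = 104, φ(160) = 64, φ(161) = 132, φ(162) = 54, φ(163) = 162, φ(164) = 80, φ(165) = 80, φ(166) = 82, φ(167) = 166, φ(168) = 48, φ(169) = 156, φ(170) = 64, φ(171) = 108, φ(172) = 84, φ(173) = 172, φ(174) = 56, φ(175) = 120, φ(176) = 80, φ(177) = 116, φ(178) = 88, φ(179) = 178, φ(180) = 48, φ(181) = 180, φ(182) = 72, φ(183) = 120, φ(184) = 88, φ(185) = 144, φ(186) = 60, φ(187) = 160, φ(188) = 92, φ(189) = 108, φ(190) = 72, φ(191) = 190, φ(192) = 64, φ(193) = 192, φ(194) = 96, φ(195) = 96. Summing all 195 values: 11614. (Average order: Σ_{n ≤ x} φ(n) ~ (3/π²) x². For x = 195, (3/π²)·195² ≈ 11558.21.)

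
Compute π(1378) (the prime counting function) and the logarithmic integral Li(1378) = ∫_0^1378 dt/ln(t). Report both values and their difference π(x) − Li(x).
π(1378) = 220;  Li(1378) ≈ 231.03;  π(x) − Li(x) ≈ -11.03.

Direct count of primes ≤ 1378 gives π(1378) = 220. Numerical evaluation of the logarithmic integral gives Li(1378) ≈ 231.03. The difference π(x) − Li(x) ≈ -11.03 is typically negative for small/moderate x (Li(x) overestimates), though Littlewood's theorem shows this sign changes infinitely often.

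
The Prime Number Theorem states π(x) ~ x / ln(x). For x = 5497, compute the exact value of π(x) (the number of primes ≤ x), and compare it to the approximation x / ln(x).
π(5497) = 725;  x/ln(x) ≈ 638.30;  relative error ≈ 11.96%.

Directly count primes up to 5497: π(5497) = 725. The PNT approximation gives 5497/ln(5497) ≈ 5497/8.61196 ≈ 638.30. Relative error (π(x) − x/ln(x)) / π(x) ≈ 11.96%; the approximation is known to undercount slightly (Li(x) is a better estimate).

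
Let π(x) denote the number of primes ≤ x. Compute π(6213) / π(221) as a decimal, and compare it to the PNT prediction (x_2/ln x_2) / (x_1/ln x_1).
π(6213)/π(221) = 808/47 ≈ 17.1915;  PNT prediction ≈ 17.3749.

π(221) = 47 and π(6213) = 808, so π(6213)/π(221) ≈ 17.1915. The PNT-predicted ratio is (6213/ln(6213)) / (221/ln(221)) ≈ 17.3749. The two agree to within a few percent, as expected.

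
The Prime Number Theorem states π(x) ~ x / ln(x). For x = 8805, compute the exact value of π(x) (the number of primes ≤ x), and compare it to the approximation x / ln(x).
π(8805) = 1096;  x/ln(x) ≈ 969.39;  relative error ≈ 11.55%.

Directly count primes up to 8805: π(8805) = 1096. The PNT approximation gives 8805/ln(8805) ≈ 8805/9.08308 ≈ 969.39. Relative error (π(x) − x/ln(x)) / π(x) ≈ 11.55%; the approximation is known to undercount slightly (Li(x) is a better estimate).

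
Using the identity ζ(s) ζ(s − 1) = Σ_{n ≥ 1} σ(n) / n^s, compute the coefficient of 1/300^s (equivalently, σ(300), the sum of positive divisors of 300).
σ(300) = 868

In the product (Σ m^0/m^s)(Σ k / k^s) = Σ (Σ_{d | n} d) / n^s, the coefficient of 1/n^s is σ(n) = Σ_{d | n} d. For n = 300, divisors are [1, 2, 3, 4, 5, 6, 10, 12, 15, 20, 25, 30, 50, 60, 75, 100, 150, 300]; summing: σ(300) = 868.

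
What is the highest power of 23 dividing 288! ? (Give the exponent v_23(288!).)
v_23(288!) = 12

Legendre's formula: v_p(n!) = Σ_{k ≥ 1} ⌊n / p^k⌋. For p = 23, n = 288, the terms are:
  ⌊288/23^1⌋ = ⌊288/23⌋ = 12
(the next term ⌊288/23^2⌋ = 0, terminating the sum). Summing: v_23(288!) = 12 = 12.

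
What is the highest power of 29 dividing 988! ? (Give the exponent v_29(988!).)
v_29(988!) = 35

Legendre's formula: v_p(n!) = Σ_{k ≥ 1} ⌊n / p^k⌋. For p = 29, n = 988, the terms are:
  ⌊988/29^1⌋ = ⌊988/29⌋ = 34
  ⌊988/29^2⌋ = ⌊988/841⌋ = 1
(the next term ⌊988/29^3⌋ = 0, terminating the sum). Summing: v_29(988!) = 34 + 1 = 35.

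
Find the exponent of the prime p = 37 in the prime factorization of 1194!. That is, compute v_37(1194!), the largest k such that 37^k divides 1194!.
v_37(1194!) = 32

Legendre's formula: v_p(n!) = Σ_{k ≥ 1} ⌊n / p^k⌋. For p = 37, n = 1194, the terms are:
  ⌊1194/37^1⌋ = ⌊1194/37⌋ = 32
(the next term ⌊1194/37^2⌋ = 0, terminating the sum). Summing: v_37(1194!) = 32 = 32.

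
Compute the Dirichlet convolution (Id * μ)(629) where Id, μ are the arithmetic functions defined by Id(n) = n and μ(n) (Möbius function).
(Id * μ)(629) = 576

Divisors of 629: [1, 17, 37, 629]. For each d | 629:
  d = 1: Id(1) · μ(629/1) = 1 · 1 = 1
  d = 17: Id(17) · μ(629/17) = 17 · -1 = -17
  d = 37: Id(37) · μ(629/37) = 37 · -1 = -37
  d = 629: Id(629) · μ(629/629) = 629 · 1 = 629
Summing: (Id * μ)(629) = 1 + -17 + -37 + 629 = 576.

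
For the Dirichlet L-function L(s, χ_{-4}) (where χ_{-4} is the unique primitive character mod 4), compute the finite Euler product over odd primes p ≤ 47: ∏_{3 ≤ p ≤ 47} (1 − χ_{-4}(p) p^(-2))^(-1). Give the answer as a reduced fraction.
∏ = 114726379539814929565547/125247697987829760000000

The odd primes p ≤ 47 are [3, 5, 7, 11, 13, 17, 19, 23, 29, 31, 37, 41, 43, 47]. For each, χ(p) = 1 if p ≡ 1 mod 4, χ(p) = −1 if p ≡ 3 mod 4. Taking (1 − χ(p)/p^2)^(-1) = p^2/(p^2 − χ(p)): (1 − (-1)/3^2)^(-1) · (1 − (1)/5^2)^(-1) · (1 − (-1)/7^2)^(-1) · (1 − (-1)/11^2)^(-1) · (1 − (1)/13^2)^(-1) · (1 − (1)/17^2)^(-1) · (1 − (-1)/19^2)^(-1) · (1 − (-1)/23^2)^(-1) · (1 − (1)/29^2)^(-1) · (1 − (-1)/31^2)^(-1) · (1 − (1)/37^2)^(-1) · (1 − (1)/41^2)^(-1) · (1 − (-1)/43^2)^(-1) · (1 − (-1)/47^2)^(-1) = 114726379539814929565547/125247697987829760000000.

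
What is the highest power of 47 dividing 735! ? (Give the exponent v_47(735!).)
v_47(735!) = 15

Legendre's formula: v_p(n!) = Σ_{k ≥ 1} ⌊n / p^k⌋. For p = 47, n = 735, the terms are:
  ⌊735/47^1⌋ = ⌊735/47⌋ = 15
(the next term ⌊735/47^2⌋ = 0, terminating the sum). Summing: v_47(735!) = 15 = 15.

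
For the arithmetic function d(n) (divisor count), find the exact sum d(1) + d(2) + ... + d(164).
Σ_{n ≤ 164} d(n) = 864

Compute d(n) for each 1 ≤ n ≤ 164: d(1) = 1, d(2) = 2, d(3) = 2, d(4) = 3, d(5) = 2, d(6) = 4, d(7) = 2, d(8) = 4, d(9) = 3, d(10) = 4, d(11) = 2, d(12) = 6, d(13) = 2, d(14) = 4, d(15) = 4, d(16) = 5, d(17) = 2, d(18) = 6, d(19) = 2, d(20) = 6, d(21) = 4, d(22) = 4, d(23) = 2, d(24) = 8, d(25) = 3, d(26) = 4, d(27) = 4, d(28) = 6, d(29) = 2, d(30) = 8, d(31) = 2, d(32) = 6, d(33) = 4, d(34) = 4, d(35) = 4, d(36) = 9, d(37) = 2, d(38) = 4, d(39) = 4, d(40) = 8, d(41) = 2, d(42) = 8, d(43) = 2, d(44) = 6, d(45) = 6, d(46) = 4, d(47) = 2, d(48) = 10, d(49) = 3, d(50) = 6, d(51) = 4, d(52) = 6, d(53) = 2, d(54) = 8, d(55) = 4, d(56) = 8, d(57) = 4, d(58) = 4, d(59) = 2, d(60) = 12, d(61) = 2, d(62) = 4, d(63) = 6, d(64) = 7, d(65) = 4, d(66) = 8, d(67) = 2, d(68) = 6, d(69) = 4, d(70) = 8, d(71) = 2, d(72) = 12, d(73) = 2, d(74) = 4, d(75) = 6, d(76) = 6, d(77) = 4, d(78) = 8, d(79) = 2, d(80) = 10, d(81) = 5, d(82) = 4, d(83) = 2, d(84) = 12, d(85) = 4, d(86) = 4, d(87) = 4, d(88) = 8, d(89) = 2, d(90) = 12, d(91) = 4, d(92) = 6, d(93) = 4, d(94) = 4, d(95) = 4, d(96) = 12, d(97) = 2, d(98) = 6, d(99) = 6, d(100) = 9, d(101) = 2, d(102) = 8, d(103) = 2, d(104) = 8, d(105) = 8, d(106) = 4, d(107) = 2, d(108) = 12, d(109) = 2, d(110) = 8, d(111) = 4, d(112) = 10, d(113) = 2, d(114) = 8, d(115) = 4, d(116) = 6, d(117) = 6, d(118) = 4, d(119) = 4, d(120) = 16, d(121) = 3, d(122) = 4, d(123) = 4, d(124) = 6, d(125) = 4, d(126) = 12, d(127) = 2, d(128) = 8, d(129) = 4, d(130) = 8, d(131) = 2, d(132) = 12, d(133) = 4, d(134) = 4, d(135) = 8, d(136) = 8, d(137) = 2, d(138) = 8, d(139) = 2, d(140) = 12, d(141) = 4, d(142) = 4, d(143) = 4, d(144) = 15, d(145) = 4, d(146) = 4, d(147) = 6, d(148) = 6, d(149) = 2, d(150) = 12, d(151) = 2, d(152) = 8, d(153) = 6, d(154) = 8, d(155) = 4, d(156) = 12, d(157) = 2, d(158) = 4, d(159) = 4, d(160) = 12, d(161) = 4, d(162) = 10, d(163) = 2, d(164) = 6. Summing all 164 values: 864. (Dirichlet's divisor formula: Σ_{n ≤ x} d(n) = x ln(x) + (2γ − 1) x + O(√x). For x = 164, the asymptotic estimate is ≈ 861.70.)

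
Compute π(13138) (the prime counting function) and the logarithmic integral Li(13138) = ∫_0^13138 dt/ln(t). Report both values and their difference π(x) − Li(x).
π(13138) = 1562;  Li(13138) ≈ 1581.67;  π(x) − Li(x) ≈ -19.67.

Direct count of primes ≤ 13138 gives π(13138) = 1562. Numerical evaluation of the logarithmic integral gives Li(13138) ≈ 1581.67. The difference π(x) − Li(x) ≈ -19.67 is typically negative for small/moderate x (Li(x) overestimates), though Littlewood's theorem shows this sign changes infinitely often.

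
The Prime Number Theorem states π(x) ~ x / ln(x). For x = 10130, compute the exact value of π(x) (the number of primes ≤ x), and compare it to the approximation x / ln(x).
π(10130) = 1242;  x/ln(x) ≈ 1098.31;  relative error ≈ 11.57%.

Directly count primes up to 10130: π(10130) = 1242. The PNT approximation gives 10130/ln(10130) ≈ 10130/9.22326 ≈ 1098.31. Relative error (π(x) − x/ln(x)) / π(x) ≈ 11.57%; the approximation is known to undercount slightly (Li(x) is a better estimate).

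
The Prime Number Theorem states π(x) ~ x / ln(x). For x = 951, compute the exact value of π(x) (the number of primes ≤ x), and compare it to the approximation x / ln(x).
π(951) = 161;  x/ln(x) ≈ 138.68;  relative error ≈ 13.86%.

Directly count primes up to 951: π(951) = 161. The PNT approximation gives 951/ln(951) ≈ 951/6.85751 ≈ 138.68. Relative error (π(x) − x/ln(x)) / π(x) ≈ 13.86%; the approximation is known to undercount slightly (Li(x) is a better estimate).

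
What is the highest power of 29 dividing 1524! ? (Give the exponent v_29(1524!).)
v_29(1524!) = 53

Legendre's formula: v_p(n!) = Σ_{k ≥ 1} ⌊n / p^k⌋. For p = 29, n = 1524, the terms are:
  ⌊1524/29^1⌋ = ⌊1524/29⌋ = 52
  ⌊1524/29^2⌋ = ⌊1524/841⌋ = 1
(the next term ⌊1524/29^3⌋ = 0, terminating the sum). Summing: v_29(1524!) = 52 + 1 = 53.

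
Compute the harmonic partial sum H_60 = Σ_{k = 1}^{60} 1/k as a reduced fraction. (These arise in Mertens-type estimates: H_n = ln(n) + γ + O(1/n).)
H_60 = 15117092380124150817026911/3230237388259077233637600

Direct summation: H_60 = 1 + 1/2 + ... + 1/60. The least common denominator is lcm(1, ..., 60) = 9690712164777231700912800; over this denominator the numerator is 9690712164777231700912800 + 4845356082388615850456400 + 3230237388259077233637600 + 2422678041194307925228200 + 1938142432955446340182560 + 1615118694129538616818800 + 1384387452111033100130400 + 1211339020597153962614100 + 1076745796086359077879200 + 969071216477723170091280 + 880973833161566518264800 + 807559347064769308409400 + 745439397290556284685600 + 692193726055516550065200 + 646047477651815446727520 + 605669510298576981307050 + 570041892045719511818400 + 538372898043179538939600 + 510037482356696405311200 + 484535608238861585045640 + 461462484037011033376800 + 440486916580783259132400 + 421335311512053552213600 + 403779673532384654204700 + 387628486591089268036512 + 372719698645278142342800 + 358915265362119692626400 + 346096863027758275032600 + 334162488440594196583200 + 323023738825907723363760 + 312603618218620377448800 + 302834755149288490653525 + 293657944387188839421600 + 285020946022859755909200 + 276877490422206620026080 + 269186449021589769469800 + 261911139588573829754400 + 255018741178348202655600 + 248479799096852094895200 + 242267804119430792522820 + 236358833287249553680800 + 230731242018505516688400 + 225365399180865853509600 + 220243458290391629566200 + 215349159217271815575840 + 210667655756026776106800 + 206185365208026206402400 + 201889836766192327102350 + 197769636015861871447200 + 193814243295544634018256 + 190013964015239837272800 + 186359849322639071171400 + 182843625750513805677600 + 179457632681059846313200 + 176194766632313303652960 + 173048431513879137516300 + 170012494118898801770400 + 167081244220297098291600 + 164249358725037825439200 + 161511869412953861681880 = 45351277140372452451080733, so H_60 = 45351277140372452451080733/9690712164777231700912800; reducing by gcd(45351277140372452451080733, 9690712164777231700912800) = 3 gives 15117092380124150817026911/3230237388259077233637600 ≈ 4.67987. (The PNT-adjacent estimate ln(60) + γ ≈ 4.67156 matches within O(1/n).)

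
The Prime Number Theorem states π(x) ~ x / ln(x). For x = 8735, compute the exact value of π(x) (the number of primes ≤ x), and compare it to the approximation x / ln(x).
π(8735) = 1088;  x/ln(x) ≈ 962.52;  relative error ≈ 11.53%.

Directly count primes up to 8735: π(8735) = 1088. The PNT approximation gives 8735/ln(8735) ≈ 8735/9.07509 ≈ 962.52. Relative error (π(x) − x/ln(x)) / π(x) ≈ 11.53%; the approximation is known to undercount slightly (Li(x) is a better estimate).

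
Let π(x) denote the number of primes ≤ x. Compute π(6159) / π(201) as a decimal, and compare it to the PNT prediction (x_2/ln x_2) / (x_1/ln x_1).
π(6159)/π(201) = 802/46 ≈ 17.4348;  PNT prediction ≈ 18.6235.

π(201) = 46 and π(6159) = 802, so π(6159)/π(201) ≈ 17.4348. The PNT-predicted ratio is (6159/ln(6159)) / (201/ln(201)) ≈ 18.6235. The two agree to within a few percent, as expected.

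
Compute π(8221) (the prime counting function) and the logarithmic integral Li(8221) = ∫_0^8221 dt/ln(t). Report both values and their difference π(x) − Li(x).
π(8221) = 1031;  Li(8221) ≈ 1050.97;  π(x) − Li(x) ≈ -19.97.

Direct count of primes ≤ 8221 gives π(8221) = 1031. Numerical evaluation of the logarithmic integral gives Li(8221) ≈ 1050.97. The difference π(x) − Li(x) ≈ -19.97 is typically negative for small/moderate x (Li(x) overestimates), though Littlewood's theorem shows this sign changes infinitely often.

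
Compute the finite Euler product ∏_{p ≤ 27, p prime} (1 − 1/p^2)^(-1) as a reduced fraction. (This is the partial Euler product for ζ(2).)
∏ = 718188003533/440301256704

The primes p ≤ 27 are [2, 3, 5, 7, 11, 13, 17, 19, 23]. For each prime, (1 − 1/p^2)^(-1) = p^2 / (p^2 − 1). The product is (1 − 1/2^2)^(-1), (1 − 1/3^2)^(-1), (1 − 1/5^2)^(-1), (1 − 1/7^2)^(-1), (1 − 1/11^2)^(-1), (1 − 1/13^2)^(-1), (1 − 1/17^2)^(-1), (1 − 1/19^2)^(-1), (1 − 1/23^2)^(-1) = ∏ p^2 / (p^2 − 1) = 718188003533/440301256704.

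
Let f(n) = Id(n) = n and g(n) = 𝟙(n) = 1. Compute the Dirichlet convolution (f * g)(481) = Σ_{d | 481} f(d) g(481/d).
(Id * 𝟙)(481) = 532

Divisors of 481: [1, 13, 37, 481]. For each d | 481:
  d = 1: Id(1) · 𝟙(481/1) = 1 · 1 = 1
  d = 13: Id(13) · 𝟙(481/13) = 13 · 1 = 13
  d = 37: Id(37) · 𝟙(481/37) = 37 · 1 = 37
  d = 481: Id(481) · 𝟙(481/481) = 481 · 1 = 481
Summing: (Id * 𝟙)(481) = 1 + 13 + 37 + 481 = 532.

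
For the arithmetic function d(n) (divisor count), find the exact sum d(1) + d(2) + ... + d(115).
Σ_{n ≤ 115} d(n) = 566

Compute d(n) for each 1 ≤ n ≤ 115: d(1) = 1, d(2) = 2, d(3) = 2, d(4) = 3, d(5) = 2, d(6) = 4, d(7) = 2, d(8) = 4, d(9) = 3, d(10) = 4, d(11) = 2, d(12) = 6, d(13) = 2, d(14) = 4, d(15) = 4, d(16) = 5, d(17) = 2, d(18) = 6, d(19) = 2, d(20) = 6, d(21) = 4, d(22) = 4, d(23) = 2, d(24) = 8, d(25) = 3, d(26) = 4, d(27) = 4, d(28) = 6, d(29) = 2, d(30) = 8, d(31) = 2, d(32) = 6, d(33) = 4, d(34) = 4, d(35) = 4, d(36) = 9, d(37) = 2, d(38) = 4, d(39) = 4, d(40) = 8, d(41) = 2, d(42) = 8, d(43) = 2, d(44) = 6, d(45) = 6, d(46) = 4, d(47) = 2, d(48) = 10, d(49) = 3, d(50) = 6, d(51) = 4, d(52) = 6, d(53) = 2, d(54) = 8, d(55) = 4, d(56) = 8, d(57) = 4, d(58) = 4, d(59) = 2, d(60) = 12, d(61) = 2, d(62) = 4, d(63) = 6, d(64) = 7, d(65) = 4, d(66) = 8, d(67) = 2, d(68) = 6, d(69) = 4, d(70) = 8, d(71) = 2, d(72) = 12, d(73) = 2, d(74) = 4, d(75) = 6, d(76) = 6, d(77) = 4, d(78) = 8, d(79) = 2, d(80) = 10, d(81) = 5, d(82) = 4, d(83) = 2, d(84) = 12, d(85) = 4, d(86) = 4, d(87) = 4, d(88) = 8, d(89) = 2, d(90) = 12, d(91) = 4, d(92) = 6, d(93) = 4, d(94) = 4, d(95) = 4, d(96) = 12, d(97) = 2, d(98) = 6, d(99) = 6, d(100) = 9, d(101) = 2, d(102) = 8, d(103) = 2, d(104) = 8, d(105) = 8, d(106) = 4, d(107) = 2, d(108) = 12, d(109) = 2, d(110) = 8, d(111) = 4, d(112) = 10, d(113) = 2, d(114) = 8, d(115) = 4. Summing all 115 values: 566. (Dirichlet's divisor formula: Σ_{n ≤ x} d(n) = x ln(x) + (2γ − 1) x + O(√x). For x = 115, the asymptotic estimate is ≈ 563.43.)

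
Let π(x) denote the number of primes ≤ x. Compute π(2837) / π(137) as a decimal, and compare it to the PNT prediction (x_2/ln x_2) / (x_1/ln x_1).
π(2837)/π(137) = 412/33 ≈ 12.4848;  PNT prediction ≈ 12.8147.

π(137) = 33 and π(2837) = 412, so π(2837)/π(137) ≈ 12.4848. The PNT-predicted ratio is (2837/ln(2837)) / (137/ln(137)) ≈ 12.8147. The two agree to within a few percent, as expected.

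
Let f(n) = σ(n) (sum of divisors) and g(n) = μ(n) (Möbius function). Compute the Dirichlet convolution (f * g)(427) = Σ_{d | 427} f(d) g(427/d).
(σ * μ)(427) = 427

Divisors of 427: [1, 7, 61, 427]. For each d | 427:
  d = 1: σ(1) · μ(427/1) = 1 · 1 = 1
  d = 7: σ(7) · μ(427/7) = 8 · -1 = -8
  d = 61: σ(61) · μ(427/61) = 62 · -1 = -62
  d = 427: σ(427) · μ(427/427) = 496 · 1 = 496
Summing: (σ * μ)(427) = 1 + -8 + -62 + 496 = 427.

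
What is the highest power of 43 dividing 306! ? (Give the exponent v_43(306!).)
v_43(306!) = 7

Legendre's formula: v_p(n!) = Σ_{k ≥ 1} ⌊n / p^k⌋. For p = 43, n = 306, the terms are:
  ⌊306/43^1⌋ = ⌊306/43⌋ = 7
(the next term ⌊306/43^2⌋ = 0, terminating the sum). Summing: v_43(306!) = 7 = 7.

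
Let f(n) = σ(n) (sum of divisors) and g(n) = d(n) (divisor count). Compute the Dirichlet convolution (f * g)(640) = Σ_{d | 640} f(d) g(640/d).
(σ * d)(640) = 7744

Divisors of 640: [1, 2, 4, 5, 8, 10, 16, 20, 32, 40, 64, 80, 128, 160, 320, 640]. For each d | 640:
  d = 1: σ(1) · d(640/1) = 1 · 16 = 16
  d = 2: σ(2) · d(640/2) = 3 · 14 = 42
  d = 4: σ(4) · d(640/4) = 7 · 12 = 84
  d = 5: σ(5) · d(640/5) = 6 · 8 = 48
  d = 8: σ(8) · d(640/8) = 15 · 10 = 150
  d = 10: σ(10) · d(640/10) = 18 · 7 = 126
  d = 16: σ(16) · d(640/16) = 31 · 8 = 248
  d = 20: σ(20) · d(640/20) = 42 · 6 = 252
  d = 32: σ(32) · d(640/32) = 63 · 6 = 378
  d = 40: σ(40) · d(640/40) = 90 · 5 = 450
  d = 64: σ(64) · d(640/64) = 127 · 4 = 508
  d = 80: σ(80) · d(640/80) = 186 · 4 = 744
  d = 128: σ(128) · d(640/128) = 255 · 2 = 510
  d = 160: σ(160) · d(640/160) = 378 · 3 = 1134
  d = 320: σ(320) · d(640/320) = 762 · 2 = 1524
  d = 640: σ(640) · d(640/640) = 1530 · 1 = 1530
Summing: (σ * d)(640) = 16 + 42 + 84 + 48 + 150 + 126 + 248 + 252 + 378 + 450 + 508 + 744 + 510 + 1134 + 1524 + 1530 = 7744.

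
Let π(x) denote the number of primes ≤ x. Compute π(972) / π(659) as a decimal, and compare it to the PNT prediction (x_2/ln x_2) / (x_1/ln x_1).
π(972)/π(659) = 164/120 ≈ 1.3667;  PNT prediction ≈ 1.3916.

π(659) = 120 and π(972) = 164, so π(972)/π(659) ≈ 1.3667. The PNT-predicted ratio is (972/ln(972)) / (659/ln(659)) ≈ 1.3916. The two agree to within a few percent, as expected.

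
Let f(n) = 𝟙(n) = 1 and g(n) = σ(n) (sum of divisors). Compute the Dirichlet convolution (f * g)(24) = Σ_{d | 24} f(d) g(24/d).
(𝟙 * σ)(24) = 130

Divisors of 24: [1, 2, 3, 4, 6, 8, 12, 24]. For each d | 24:
  d = 1: 𝟙(1) · σ(24/1) = 1 · 60 = 60
  d = 2: 𝟙(2) · σ(24/2) = 1 · 28 = 28
  d = 3: 𝟙(3) · σ(24/3) = 1 · 15 = 15
  d = 4: 𝟙(4) · σ(24/4) = 1 · 12 = 12
  d = 6: 𝟙(6) · σ(24/6) = 1 · 7 = 7
  d = 8: 𝟙(8) · σ(24/8) = 1 · 4 = 4
  d = 12: 𝟙(12) · σ(24/12) = 1 · 3 = 3
  d = 24: 𝟙(24) · σ(24/24) = 1 · 1 = 1
Summing: (𝟙 * σ)(24) = 60 + 28 + 15 + 12 + 7 + 4 + 3 + 1 = 130.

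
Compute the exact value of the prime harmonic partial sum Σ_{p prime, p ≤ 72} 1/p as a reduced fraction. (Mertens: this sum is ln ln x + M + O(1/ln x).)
Σ 1/p = 972416614407737400870501653/557940830126698960967415390

π(72) = 20, so the primes ≤ 72 are [2, 3, 5, 7, 11, 13, 17, 19, 23, 29, 31, 37, 41, 43, 47, 53, 59, 61, 67, 71]. Summing 1/p over these primes: 972416614407737400870501653/557940830126698960967415390 ≈ 1.7429. Mertens estimate ln ln(72) + 0.2615 ≈ 1.7147.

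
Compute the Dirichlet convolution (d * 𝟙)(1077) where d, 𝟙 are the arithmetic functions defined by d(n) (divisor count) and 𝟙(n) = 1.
(d * 𝟙)(1077) = 9

Divisors of 1077: [1, 3, 359, 1077]. For each d | 1077:
  d = 1: d(1) · 𝟙(1077/1) = 1 · 1 = 1
  d = 3: d(3) · 𝟙(1077/3) = 2 · 1 = 2
  d = 359: d(359) · 𝟙(1077/359) = 2 · 1 = 2
  d = 1077: d(1077) · 𝟙(1077/1077) = 4 · 1 = 4
Summing: (d * 𝟙)(1077) = 1 + 2 + 2 + 4 = 9.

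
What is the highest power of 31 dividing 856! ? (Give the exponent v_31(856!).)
v_31(856!) = 27

Legendre's formula: v_p(n!) = Σ_{k ≥ 1} ⌊n / p^k⌋. For p = 31, n = 856, the terms are:
  ⌊856/31^1⌋ = ⌊856/31⌋ = 27
(the next term ⌊856/31^2⌋ = 0, terminating the sum). Summing: v_31(856!) = 27 = 27.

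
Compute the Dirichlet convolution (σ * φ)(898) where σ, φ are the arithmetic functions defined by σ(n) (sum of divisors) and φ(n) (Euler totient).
(σ * φ)(898) = 3592

Divisors of 898: [1, 2, 449, 898]. For each d | 898:
  d = 1: σ(1) · φ(898/1) = 1 · 448 = 448
  d = 2: σ(2) · φ(898/2) = 3 · 448 = 1344
  d = 449: σ(449) · φ(898/449) = 450 · 1 = 450
  d = 898: σ(898) · φ(898/898) = 1350 · 1 = 1350
Summing: (σ * φ)(898) = 448 + 1344 + 450 + 1350 = 3592.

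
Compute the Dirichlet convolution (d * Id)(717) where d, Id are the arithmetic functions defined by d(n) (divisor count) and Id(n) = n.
(d * Id)(717) = 1205

Divisors of 717: [1, 3, 239, 717]. For each d | 717:
  d = 1: d(1) · Id(717/1) = 1 · 717 = 717
  d = 3: d(3) · Id(717/3) = 2 · 239 = 478
  d = 239: d(239) · Id(717/239) = 2 · 3 = 6
  d = 717: d(717) · Id(717/717) = 4 · 1 = 4
Summing: (d * Id)(717) = 717 + 478 + 6 + 4 = 1205.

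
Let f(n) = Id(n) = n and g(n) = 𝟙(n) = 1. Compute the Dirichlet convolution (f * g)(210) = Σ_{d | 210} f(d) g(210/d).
(Id * 𝟙)(210) = 576

Divisors of 210: [1, 2, 3, 5, 6, 7, 10, 14, 15, 21, 30, 35, 42, 70, 105, 210]. For each d | 210:
  d = 1: Id(1) · 𝟙(210/1) = 1 · 1 = 1
  d = 2: Id(2) · 𝟙(210/2) = 2 · 1 = 2
  d = 3: Id(3) · 𝟙(210/3) = 3 · 1 = 3
  d = 5: Id(5) · 𝟙(210/5) = 5 · 1 = 5
  d = 6: Id(6) · 𝟙(210/6) = 6 · 1 = 6
  d = 7: Id(7) · 𝟙(210/7) = 7 · 1 = 7
  d = 10: Id(10) · 𝟙(210/10) = 10 · 1 = 10
  d = 14: Id(14) · 𝟙(210/14) = 14 · 1 = 14
  d = 15: Id(15) · 𝟙(210/15) = 15 · 1 = 15
  d = 21: Id(21) · 𝟙(210/21) = 21 · 1 = 21
  d = 30: Id(30) · 𝟙(210/30) = 30 · 1 = 30
  d = 35: Id(35) · 𝟙(210/35) = 35 · 1 = 35
  d = 42: Id(42) · 𝟙(210/42) = 42 · 1 = 42
  d = 70: Id(70) · 𝟙(210/70) = 70 · 1 = 70
  d = 105: Id(105) · 𝟙(210/105) = 105 · 1 = 105
  d = 210: Id(210) · 𝟙(210/210) = 210 · 1 = 210
Summing: (Id * 𝟙)(210) = 1 + 2 + 3 + 5 + 6 + 7 + 10 + 14 + 15 + 21 + 30 + 35 + 42 + 70 + 105 + 210 = 576.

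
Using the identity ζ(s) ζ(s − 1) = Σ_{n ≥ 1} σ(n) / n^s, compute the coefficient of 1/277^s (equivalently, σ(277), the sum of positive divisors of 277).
σ(277) = 278

In the product (Σ m^0/m^s)(Σ k / k^s) = Σ (Σ_{d | n} d) / n^s, the coefficient of 1/n^s is σ(n) = Σ_{d | n} d. For n = 277, divisors are [1, 277]; summing: σ(277) = 278.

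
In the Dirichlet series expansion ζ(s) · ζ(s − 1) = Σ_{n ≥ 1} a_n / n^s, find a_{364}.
σ(364) = 784

In the product (Σ m^0/m^s)(Σ k / k^s) = Σ (Σ_{d | n} d) / n^s, the coefficient of 1/n^s is σ(n) = Σ_{d | n} d. For n = 364, divisors are [1, 2, 4, 7, 13, 14, 26, 28, 52, 91, 182, 364]; summing: σ(364) = 784.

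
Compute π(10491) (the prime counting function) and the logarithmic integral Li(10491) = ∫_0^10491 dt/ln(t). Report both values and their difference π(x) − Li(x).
π(10491) = 1283;  Li(10491) ≈ 1299.31;  π(x) − Li(x) ≈ -16.31.

Direct count of primes ≤ 10491 gives π(10491) = 1283. Numerical evaluation of the logarithmic integral gives Li(10491) ≈ 1299.31. The difference π(x) − Li(x) ≈ -16.31 is typically negative for small/moderate x (Li(x) overestimates), though Littlewood's theorem shows this sign changes infinitely often.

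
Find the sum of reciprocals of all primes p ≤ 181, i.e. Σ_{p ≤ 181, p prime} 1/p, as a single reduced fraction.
Σ 1/p = 10408867916382550633331528920459565913027063402071390584941986323453055203/5397346292805549782720214077673687806275517530364350655459511599582614290

π(181) = 42, so the primes ≤ 181 are [2, 3, 5, 7, 11, 13, 17, 19, 23, 29, 31, 37, 41, 43, 47, 53, 59, 61, 67, 71, 73, 79, 83, 89, 97, 101, 103, 107, 109, 113, 127, 131, 137, 139, 149, 151, 157, 163, 167, 173, 179, 181]. Summing 1/p over these primes: 10408867916382550633331528920459565913027063402071390584941986323453055203/5397346292805549782720214077673687806275517530364350655459511599582614290 ≈ 1.9285. Mertens estimate ln ln(181) + 0.2615 ≈ 1.9099.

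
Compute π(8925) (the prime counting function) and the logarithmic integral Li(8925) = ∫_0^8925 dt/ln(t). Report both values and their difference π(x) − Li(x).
π(8925) = 1109;  Li(8925) ≈ 1128.71;  π(x) − Li(x) ≈ -19.71.

Direct count of primes ≤ 8925 gives π(8925) = 1109. Numerical evaluation of the logarithmic integral gives Li(8925) ≈ 1128.71. The difference π(x) − Li(x) ≈ -19.71 is typically negative for small/moderate x (Li(x) overestimates), though Littlewood's theorem shows this sign changes infinitely often.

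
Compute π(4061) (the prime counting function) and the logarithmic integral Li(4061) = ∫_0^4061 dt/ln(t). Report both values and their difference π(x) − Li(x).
π(4061) = 560;  Li(4061) ≈ 572.71;  π(x) − Li(x) ≈ -12.71.

Direct count of primes ≤ 4061 gives π(4061) = 560. Numerical evaluation of the logarithmic integral gives Li(4061) ≈ 572.71. The difference π(x) − Li(x) ≈ -12.71 is typically negative for small/moderate x (Li(x) overestimates), though Littlewood's theorem shows this sign changes infinitely often.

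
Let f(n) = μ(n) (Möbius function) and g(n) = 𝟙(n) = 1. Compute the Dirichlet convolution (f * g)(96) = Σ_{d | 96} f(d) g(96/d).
(μ * 𝟙)(96) = 0

Divisors of 96: [1, 2, 3, 4, 6, 8, 12, 16, 24, 32, 48, 96]. For each d | 96:
  d = 1: μ(1) · 𝟙(96/1) = 1 · 1 = 1
  d = 2: μ(2) · 𝟙(96/2) = -1 · 1 = -1
  d = 3: μ(3) · 𝟙(96/3) = -1 · 1 = -1
  d = 4: μ(4) · 𝟙(96/4) = 0 · 1 = 0
  d = 6: μ(6) · 𝟙(96/6) = 1 · 1 = 1
  d = 8: μ(8) · 𝟙(96/8) = 0 · 1 = 0
  d = 12: μ(12) · 𝟙(96/12) = 0 · 1 = 0
  d = 16: μ(16) · 𝟙(96/16) = 0 · 1 = 0
  d = 24: μ(24) · 𝟙(96/24) = 0 · 1 = 0
  d = 32: μ(32) · 𝟙(96/32) = 0 · 1 = 0
  d = 48: μ(48) · 𝟙(96/48) = 0 · 1 = 0
  d = 96: μ(96) · 𝟙(96/96) = 0 · 1 = 0
Summing: (μ * 𝟙)(96) = 1 + -1 + -1 + 0 + 1 + 0 + 0 + 0 + 0 + 0 + 0 + 0 = 0.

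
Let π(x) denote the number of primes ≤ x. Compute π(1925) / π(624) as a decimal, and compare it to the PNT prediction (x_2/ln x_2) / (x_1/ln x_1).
π(1925)/π(624) = 293/114 ≈ 2.5702;  PNT prediction ≈ 2.6254.

π(624) = 114 and π(1925) = 293, so π(1925)/π(624) ≈ 2.5702. The PNT-predicted ratio is (1925/ln(1925)) / (624/ln(624)) ≈ 2.6254. The two agree to within a few percent, as expected.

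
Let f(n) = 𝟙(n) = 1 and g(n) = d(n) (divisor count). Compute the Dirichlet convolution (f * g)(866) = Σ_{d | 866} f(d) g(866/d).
(𝟙 * d)(866) = 9

Divisors of 866: [1, 2, 433, 866]. For each d | 866:
  d = 1: 𝟙(1) · d(866/1) = 1 · 4 = 4
  d = 2: 𝟙(2) · d(866/2) = 1 · 2 = 2
  d = 433: 𝟙(433) · d(866/433) = 1 · 2 = 2
  d = 866: 𝟙(866) · d(866/866) = 1 · 1 = 1
Summing: (𝟙 * d)(866) = 4 + 2 + 2 + 1 = 9.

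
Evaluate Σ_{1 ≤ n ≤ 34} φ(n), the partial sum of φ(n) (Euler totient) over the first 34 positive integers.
Σ_{n ≤ 34} φ(n) = 360

Compute φ(n) for each 1 ≤ n ≤ 34: φ(1) = 1, φ(2) = 1, φ(3) = 2, φ(4) = 2, φ(5) = 4, φ(6) = 2, φ(7) = 6, φ(8) = 4, φ(9) = 6, φ(10) = 4, φ(11) = 10, φ(12) = 4, φ(13) = 12, φ(14) = 6, φ(15) = 8, φ(16) = 8, φ(17) = 16, φ(18) = 6, φ(19) = 18, φ(20) = 8, φ(21) = 12, φ(22) = 10, φ(23) = 22, φ(24) = 8, φ(25) = 20, φ(26) = 12, φ(27) = 18, φ(28) = 12, φ(29) = 28, φ(30) = 8, φ(31) = 30, φ(32) = 16, φ(33) = 20, φ(34) = 16. Summing all 34 values: 360. (Average order: Σ_{n ≤ x} φ(n) ~ (3/π²) x². For x = 34, (3/π²)·34² ≈ 351.38.)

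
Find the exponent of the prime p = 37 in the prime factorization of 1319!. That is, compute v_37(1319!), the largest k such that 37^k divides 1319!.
v_37(1319!) = 35

Legendre's formula: v_p(n!) = Σ_{k ≥ 1} ⌊n / p^k⌋. For p = 37, n = 1319, the terms are:
  ⌊1319/37^1⌋ = ⌊1319/37⌋ = 35
(the next term ⌊1319/37^2⌋ = 0, terminating the sum). Summing: v_37(1319!) = 35 = 35.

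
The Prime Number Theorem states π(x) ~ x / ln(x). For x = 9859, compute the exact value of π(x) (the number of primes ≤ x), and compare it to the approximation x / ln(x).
π(9859) = 1217;  x/ln(x) ≈ 1072.08;  relative error ≈ 11.91%.

Directly count primes up to 9859: π(9859) = 1217. The PNT approximation gives 9859/ln(9859) ≈ 9859/9.19614 ≈ 1072.08. Relative error (π(x) − x/ln(x)) / π(x) ≈ 11.91%; the approximation is known to undercount slightly (Li(x) is a better estimate).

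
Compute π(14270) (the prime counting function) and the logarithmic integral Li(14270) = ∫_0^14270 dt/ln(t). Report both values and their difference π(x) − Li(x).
π(14270) = 1675;  Li(14270) ≈ 1700.51;  π(x) − Li(x) ≈ -25.51.

Direct count of primes ≤ 14270 gives π(14270) = 1675. Numerical evaluation of the logarithmic integral gives Li(14270) ≈ 1700.51. The difference π(x) − Li(x) ≈ -25.51 is typically negative for small/moderate x (Li(x) overestimates), though Littlewood's theorem shows this sign changes infinitely often.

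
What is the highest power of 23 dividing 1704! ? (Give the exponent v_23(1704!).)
v_23(1704!) = 77

Legendre's formula: v_p(n!) = Σ_{k ≥ 1} ⌊n / p^k⌋. For p = 23, n = 1704, the terms are:
  ⌊1704/23^1⌋ = ⌊1704/23⌋ = 74
  ⌊1704/23^2⌋ = ⌊1704/529⌋ = 3
(the next term ⌊1704/23^3⌋ = 0, terminating the sum). Summing: v_23(1704!) = 74 + 3 = 77.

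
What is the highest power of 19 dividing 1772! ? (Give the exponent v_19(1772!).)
v_19(1772!) = 97

Legendre's formula: v_p(n!) = Σ_{k ≥ 1} ⌊n / p^k⌋. For p = 19, n = 1772, the terms are:
  ⌊1772/19^1⌋ = ⌊1772/19⌋ = 93
  ⌊1772/19^2⌋ = ⌊1772/361⌋ = 4
(the next term ⌊1772/19^3⌋ = 0, terminating the sum). Summing: v_19(1772!) = 93 + 4 = 97.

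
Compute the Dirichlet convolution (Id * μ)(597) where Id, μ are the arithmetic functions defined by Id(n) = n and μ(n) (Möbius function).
(Id * μ)(597) = 396

Divisors of 597: [1, 3, 199, 597]. For each d | 597:
  d = 1: Id(1) · μ(597/1) = 1 · 1 = 1
  d = 3: Id(3) · μ(597/3) = 3 · -1 = -3
  d = 199: Id(199) · μ(597/199) = 199 · -1 = -199
  d = 597: Id(597) · μ(597/597) = 597 · 1 = 597
Summing: (Id * μ)(597) = 1 + -3 + -199 + 597 = 396.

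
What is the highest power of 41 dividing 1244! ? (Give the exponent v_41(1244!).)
v_41(1244!) = 30

Legendre's formula: v_p(n!) = Σ_{k ≥ 1} ⌊n / p^k⌋. For p = 41, n = 1244, the terms are:
  ⌊1244/41^1⌋ = ⌊1244/41⌋ = 30
(the next term ⌊1244/41^2⌋ = 0, terminating the sum). Summing: v_41(1244!) = 30 = 30.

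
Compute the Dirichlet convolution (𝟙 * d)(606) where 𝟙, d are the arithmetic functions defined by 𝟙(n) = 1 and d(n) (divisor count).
(𝟙 * d)(606) = 27

Divisors of 606: [1, 2, 3, 6, 101, 202, 303, 606]. For each d | 606:
  d = 1: 𝟙(1) · d(606/1) = 1 · 8 = 8
  d = 2: 𝟙(2) · d(606/2) = 1 · 4 = 4
  d = 3: 𝟙(3) · d(606/3) = 1 · 4 = 4
  d = 6: 𝟙(6) · d(606/6) = 1 · 2 = 2
  d = 101: 𝟙(101) · d(606/101) = 1 · 4 = 4
  d = 202: 𝟙(202) · d(606/202) = 1 · 2 = 2
  d = 303: 𝟙(303) · d(606/303) = 1 · 2 = 2
  d = 606: 𝟙(606) · d(606/606) = 1 · 1 = 1
Summing: (𝟙 * d)(606) = 8 + 4 + 4 + 2 + 4 + 2 + 2 + 1 = 27.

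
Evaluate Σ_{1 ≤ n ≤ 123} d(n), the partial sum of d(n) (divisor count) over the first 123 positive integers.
Σ_{n ≤ 123} d(n) = 613

Compute d(n) for each 1 ≤ n ≤ 123: d(1) = 1, d(2) = 2, d(3) = 2, d(4) = 3, d(5) = 2, d(6) = 4, d(7) = 2, d(8) = 4, d(9) = 3, d(10) = 4, d(11) = 2, d(12) = 6, d(13) = 2, d(14) = 4, d(15) = 4, d(16) = 5, d(17) = 2, d(18) = 6, d(19) = 2, d(20) = 6, d(21) = 4, d(22) = 4, d(23) = 2, d(24) = 8, d(25) = 3, d(26) = 4, d(27) = 4, d(28) = 6, d(29) = 2, d(30) = 8, d(31) = 2, d(32) = 6, d(33) = 4, d(34) = 4, d(35) = 4, d(36) = 9, d(37) = 2, d(38) = 4, d(39) = 4, d(40) = 8, d(41) = 2, d(42) = 8, d(43) = 2, d(44) = 6, d(45) = 6, d(46) = 4, d(47) = 2, d(48) = 10, d(49) = 3, d(50) = 6, d(51) = 4, d(52) = 6, d(53) = 2, d(54) = 8, d(55) = 4, d(56) = 8, d(57) = 4, d(58) = 4, d(59) = 2, d(60) = 12, d(61) = 2, d(62) = 4, d(63) = 6, d(64) = 7, d(65) = 4, d(66) = 8, d(67) = 2, d(68) = 6, d(69) = 4, d(70) = 8, d(71) = 2, d(72) = 12, d(73) = 2, d(74) = 4, d(75) = 6, d(76) = 6, d(77) = 4, d(78) = 8, d(79) = 2, d(80) = 10, d(81) = 5, d(82) = 4, d(83) = 2, d(84) = 12, d(85) = 4, d(86) = 4, d(87) = 4, d(88) = 8, d(89) = 2, d(90) = 12, d(91) = 4, d(92) = 6, d(93) = 4, d(94) = 4, d(95) = 4, d(96) = 12, d(97) = 2, d(98) = 6, d(99) = 6, d(100) = 9, d(101) = 2, d(102) = 8, d(103) = 2, d(104) = 8, d(105) = 8, d(106) = 4, d(107) = 2, d(108) = 12, d(109) = 2, d(110) = 8, d(111) = 4, d(112) = 10, d(113) = 2, d(114) = 8, d(115) = 4, d(116) = 6, d(117) = 6, d(118) = 4, d(119) = 4, d(120) = 16, d(121) = 3, d(122) = 4, d(123) = 4. Summing all 123 values: 613. (Dirichlet's divisor formula: Σ_{n ≤ x} d(n) = x ln(x) + (2γ − 1) x + O(√x). For x = 123, the asymptotic estimate is ≈ 610.89.)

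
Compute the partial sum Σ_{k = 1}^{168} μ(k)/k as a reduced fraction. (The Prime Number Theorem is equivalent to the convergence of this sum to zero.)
Σ μ(k)/k = 3320595668723936105212130194759121950701456962705503856339925674/481473710367991963528473107950567214598209565303106537707981745635

Values of μ(k) for 1 ≤ k ≤ 168: μ(1) = 1, μ(2) = -1, μ(3) = -1, μ(5) = -1, μ(6) = 1, μ(7) = -1, μ(10) = 1, μ(11) = -1, μ(13) = -1, μ(14) = 1, μ(15) = 1, μ(17) = -1, μ(19) = -1, μ(21) = 1, μ(22) = 1, μ(23) = -1, μ(26) = 1, μ(29) = -1, μ(30) = -1, μ(31) = -1, μ(33) = 1, μ(34) = 1, μ(35) = 1, μ(37) = -1, μ(38) = 1, μ(39) = 1, μ(41) = -1, μ(42) = -1, μ(43) = -1, μ(46) = 1, μ(47) = -1, μ(51) = 1, μ(53) = -1, μ(55) = 1, μ(57) = 1, μ(58) = 1, μ(59) = -1, μ(61) = -1, μ(62) = 1, μ(65) = 1, μ(66) = -1, μ(67) = -1, μ(69) = 1, μ(70) = -1, μ(71) = -1, μ(73) = -1, μ(74) = 1, μ(77) = 1, μ(78) = -1, μ(79) = -1, μ(82) = 1, μ(83) = -1, μ(85) = 1, μ(86) = 1, μ(87) = 1, μ(89) = -1, μ(91) = 1, μ(93) = 1, μ(94) = 1, μ(95) = 1, μ(97) = -1, μ(101) = -1, μ(102) = -1, μ(103) = -1, μ(105) = -1, μ(106) = 1, μ(107) = -1, μ(109) = -1, μ(110) = -1, μ(111) = 1, μ(113) = -1, μ(114) = -1, μ(115) = 1, μ(118) = 1, μ(119) = 1, μ(122) = 1, μ(123) = 1, μ(127) = -1, μ(129) = 1, μ(130) = -1, μ(131) = -1, μ(133) = 1, μ(134) = 1, μ(137) = -1, μ(138) = -1, μ(139) = -1, μ(141) = 1, μ(142) = 1, μ(143) = 1, μ(145) = 1, μ(146) = 1, μ(149) = -1, μ(151) = -1, μ(154) = -1, μ(155) = 1, μ(157) = -1, μ(158) = 1, μ(159) = 1, μ(161) = 1, μ(163) = -1, μ(165) = -1, μ(166) = 1, μ(167) = -1, with μ = 0 on non-squarefree integers. Summing μ(k)/k for k where μ(k) ≠ 0 gives 3320595668723936105212130194759121950701456962705503856339925674/481473710367991963528473107950567214598209565303106537707981745635 ≈ 0.0069. (PNT ⟺ this sum → 0 as n → ∞.)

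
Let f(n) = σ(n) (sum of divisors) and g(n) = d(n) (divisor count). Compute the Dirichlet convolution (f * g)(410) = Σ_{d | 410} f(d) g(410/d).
(σ * d)(410) = 1760

Divisors of 410: [1, 2, 5, 10, 41, 82, 205, 410]. For each d | 410:
  d = 1: σ(1) · d(410/1) = 1 · 8 = 8
  d = 2: σ(2) · d(410/2) = 3 · 4 = 12
  d = 5: σ(5) · d(410/5) = 6 · 4 = 24
  d = 10: σ(10) · d(410/10) = 18 · 2 = 36
  d = 41: σ(41) · d(410/41) = 42 · 4 = 168
  d = 82: σ(82) · d(410/82) = 126 · 2 = 252
  d = 205: σ(205) · d(410/205) = 252 · 2 = 504
  d = 410: σ(410) · d(410/410) = 756 · 1 = 756
Summing: (σ * d)(410) = 8 + 12 + 24 + 36 + 168 + 252 + 504 + 756 = 1760.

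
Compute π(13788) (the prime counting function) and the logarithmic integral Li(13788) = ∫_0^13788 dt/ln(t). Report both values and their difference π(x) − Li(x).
π(13788) = 1630;  Li(13788) ≈ 1650.03;  π(x) − Li(x) ≈ -20.03.

Direct count of primes ≤ 13788 gives π(13788) = 1630. Numerical evaluation of the logarithmic integral gives Li(13788) ≈ 1650.03. The difference π(x) − Li(x) ≈ -20.03 is typically negative for small/moderate x (Li(x) overestimates), though Littlewood's theorem shows this sign changes infinitely often.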